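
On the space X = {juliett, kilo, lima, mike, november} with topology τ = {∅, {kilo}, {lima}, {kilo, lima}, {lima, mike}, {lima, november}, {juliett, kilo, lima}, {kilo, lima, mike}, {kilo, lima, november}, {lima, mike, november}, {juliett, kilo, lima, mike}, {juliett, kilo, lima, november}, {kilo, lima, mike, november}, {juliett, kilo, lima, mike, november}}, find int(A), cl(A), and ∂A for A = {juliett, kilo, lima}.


int(A) = {juliett, kilo, lima}, cl(A) = {juliett, kilo, lima, mike, november}, ∂A = {mike, november}.

Closed sets in (X, τ) are complements of opens:
  closed(X, τ) = {∅, {juliett}, {mike}, {november}, {juliett, kilo}, {juliett, mike}, {juliett, november}, {mike, november}, {juliett, kilo, mike}, {juliett, kilo, november}, {juliett, mike, november}, {juliett, kilo, mike, november}, {juliett, lima, mike, november}, {juliett, kilo, lima, mike, november}}.
int(A) = ⋃ {U ∈ τ : U ⊆ A}. Opens contained in A: ∅, {kilo}, {lima}, {kilo, lima}, {juliett, kilo, lima}.
Taking the union of these: int(A) = {juliett, kilo, lima}.
cl(A) = ⋂ {C closed : A ⊆ C}. Closed sets containing A: {juliett, kilo, lima, mike, november}.
Intersecting these: cl(A) = {juliett, kilo, lima, mike, november}.
∂A = cl(A) ∖ int(A) = {juliett, kilo, lima, mike, november} ∖ {juliett, kilo, lima} = {mike, november}.


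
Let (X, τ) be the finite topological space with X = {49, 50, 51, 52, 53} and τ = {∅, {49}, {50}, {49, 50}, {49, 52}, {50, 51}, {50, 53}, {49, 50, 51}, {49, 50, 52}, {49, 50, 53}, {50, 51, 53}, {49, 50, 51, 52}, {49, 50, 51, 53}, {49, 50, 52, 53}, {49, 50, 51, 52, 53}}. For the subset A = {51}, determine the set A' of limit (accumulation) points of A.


A' = ∅

For each x ∈ X, list the open sets U ∈ τ with x ∈ U, then check whether U ∩ (A ∖ {x}) ≠ ∅ for every such U.
  x = 49: open {49} ∋ x has {49} ∩ (A ∖ {49}) = ∅, so x is NOT a limit point.
  x = 50: open {50} ∋ x has {50} ∩ (A ∖ {50}) = ∅, so x is NOT a limit point.
  x = 51: open {50, 51} ∋ x has {50, 51} ∩ (A ∖ {51}) = ∅, so x is NOT a limit point.
  x = 52: open {49, 52} ∋ x has {49, 52} ∩ (A ∖ {52}) = ∅, so x is NOT a limit point.
  x = 53: open {50, 53} ∋ x has {50, 53} ∩ (A ∖ {53}) = ∅, so x is NOT a limit point.
Collecting: A' = ∅.


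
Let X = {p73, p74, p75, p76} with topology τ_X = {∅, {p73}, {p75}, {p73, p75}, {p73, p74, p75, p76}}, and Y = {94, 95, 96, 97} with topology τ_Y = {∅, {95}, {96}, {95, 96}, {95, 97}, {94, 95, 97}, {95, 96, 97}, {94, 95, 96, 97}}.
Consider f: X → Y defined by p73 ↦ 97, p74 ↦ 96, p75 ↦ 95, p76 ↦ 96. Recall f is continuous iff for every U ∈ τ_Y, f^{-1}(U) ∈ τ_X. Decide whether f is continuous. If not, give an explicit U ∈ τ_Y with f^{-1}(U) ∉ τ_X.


f is NOT continuous.

Compute f^{-1}(U) for each U ∈ τ_Y:
  U = ∅: f^{-1}(U) = ∅ ∈ τ_X ✓.
  U = {95}: f^{-1}(U) = {p75} ∈ τ_X ✓.
  U = {96}: f^{-1}(U) = {p74, p76} ∉ τ_X ✗.
  U = {95, 96}: f^{-1}(U) = {p74, p75, p76} ∉ τ_X ✗.
  U = {95, 97}: f^{-1}(U) = {p73, p75} ∈ τ_X ✓.
  U = {94, 95, 97}: f^{-1}(U) = {p73, p75} ∈ τ_X ✓.
  U = {95, 96, 97}: f^{-1}(U) = {p73, p74, p75, p76} ∈ τ_X ✓.
  U = {94, 95, 96, 97}: f^{-1}(U) = {p73, p74, p75, p76} ∈ τ_X ✓.
Found U = {96} with f^{-1}(U) = {p74, p76} not in τ_X. Therefore f is NOT continuous.


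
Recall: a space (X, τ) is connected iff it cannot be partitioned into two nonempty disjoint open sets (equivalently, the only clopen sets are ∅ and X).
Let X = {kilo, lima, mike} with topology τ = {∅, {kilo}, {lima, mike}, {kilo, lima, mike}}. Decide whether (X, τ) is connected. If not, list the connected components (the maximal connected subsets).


(X, τ) is disconnected; components = [{kilo}, {lima, mike}].

Find clopen sets (U ∈ τ with X ∖ U ∈ τ):
  U = ∅, X ∖ U = {kilo, lima, mike} — both open, so U is clopen.
  U = {kilo}, X ∖ U = {lima, mike} — both open, so U is clopen.
  U = {lima, mike}, X ∖ U = {kilo} — both open, so U is clopen.
  U = {kilo, lima, mike}, X ∖ U = ∅ — both open, so U is clopen.
Nontrivial clopen(s) exist: e.g. {kilo}. So (X, τ) is disconnected.
Compute connected components by grouping points that agree on all clopens:
  component: {kilo}
  component: {lima, mike}


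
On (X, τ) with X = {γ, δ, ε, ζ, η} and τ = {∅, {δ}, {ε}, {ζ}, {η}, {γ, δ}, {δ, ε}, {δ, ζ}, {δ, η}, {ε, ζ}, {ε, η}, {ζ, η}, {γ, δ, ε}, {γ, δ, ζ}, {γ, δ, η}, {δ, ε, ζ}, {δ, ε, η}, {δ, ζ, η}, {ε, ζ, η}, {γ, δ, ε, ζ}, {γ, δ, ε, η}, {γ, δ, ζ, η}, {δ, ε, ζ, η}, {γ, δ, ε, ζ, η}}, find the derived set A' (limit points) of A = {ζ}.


A' = ∅

For each x ∈ X, list the open sets U ∈ τ with x ∈ U, then check whether U ∩ (A ∖ {x}) ≠ ∅ for every such U.
  x = γ: open {γ, δ} ∋ x has {γ, δ} ∩ (A ∖ {γ}) = ∅, so x is NOT a limit point.
  x = δ: open {δ} ∋ x has {δ} ∩ (A ∖ {δ}) = ∅, so x is NOT a limit point.
  x = ε: open {ε} ∋ x has {ε} ∩ (A ∖ {ε}) = ∅, so x is NOT a limit point.
  x = ζ: open {ζ} ∋ x has {ζ} ∩ (A ∖ {ζ}) = ∅, so x is NOT a limit point.
  x = η: open {η} ∋ x has {η} ∩ (A ∖ {η}) = ∅, so x is NOT a limit point.
Collecting: A' = ∅.


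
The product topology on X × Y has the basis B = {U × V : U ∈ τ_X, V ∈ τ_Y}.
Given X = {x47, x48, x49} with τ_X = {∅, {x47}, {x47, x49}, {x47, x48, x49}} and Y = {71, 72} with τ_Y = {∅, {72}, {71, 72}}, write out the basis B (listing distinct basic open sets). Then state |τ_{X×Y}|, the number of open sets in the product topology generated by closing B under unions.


Basis B = {∅ × ∅, {x47} × {72}, {x47} × {71, 72}, {x47, x49} × {72}, {x47, x48, x49} × {72}, {x47, x49} × {71, 72}, {x47, x48, x49} × {71, 72}}; |τ_{X×Y}| = 10.

Enumerate products U × V with U ∈ τ_X, V ∈ τ_Y (deduplicated):
  ∅ × ∅ = {} (∅)
  {x47} × {72} = {(x47,72)}
  {x47} × {71, 72} = {(x47,71), (x47,72)}
  {x47, x49} × {72} = {(x47,72), (x49,72)}
  {x47, x48, x49} × {72} = {(x47,72), (x48,72), (x49,72)}
  {x47, x49} × {71, 72} = {(x47,71), (x47,72), (x49,71), (x49,72)}
  {x47, x48, x49} × {71, 72} = {(x47,71), (x47,72), (x48,71), (x48,72), (x49,71), (x49,72)}
These 7 distinct sets form the basis B.
Close under arbitrary unions to get τ_{X×Y}; counting gives |τ_{X×Y}| = 10.


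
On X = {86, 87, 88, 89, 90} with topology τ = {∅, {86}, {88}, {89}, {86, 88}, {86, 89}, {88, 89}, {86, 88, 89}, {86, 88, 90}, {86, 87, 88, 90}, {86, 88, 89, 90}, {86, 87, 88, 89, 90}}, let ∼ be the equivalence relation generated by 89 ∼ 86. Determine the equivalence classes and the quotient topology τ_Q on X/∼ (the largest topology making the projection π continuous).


X/∼ = {[86=89], [87], [88], [90]}; |τ_Q| = 6.

Equivalence classes: [86=89], [87], [88], [90].
Quotient map π: X → X/∼ sends 86 ↦ [86=89], 87 ↦ [87], 88 ↦ [88], 89 ↦ [86=89], 90 ↦ [90].
For each subset V ⊆ X/∼, compute π^{-1}(V) ⊆ X and check whether π^{-1}(V) ∈ τ. V is open in τ_Q iff π^{-1}(V) ∈ τ.
  V = {}: π^{-1}(V) = ∅ ∈ τ ✓.
  V = {[86=89]}: π^{-1}(V) = {86, 89} ∈ τ ✓.
  V = {[87]}: π^{-1}(V) = {87} ∉ τ ✗.
  V = {[86=89], [87]}: π^{-1}(V) = {86, 87, 89} ∉ τ ✗.
  V = {[88]}: π^{-1}(V) = {88} ∈ τ ✓.
  V = {[86=89], [88]}: π^{-1}(V) = {86, 88, 89} ∈ τ ✓.
  V = {[87], [88]}: π^{-1}(V) = {87, 88} ∉ τ ✗.
  V = {[86=89], [87], [88]}: π^{-1}(V) = {86, 87, 88, 89} ∉ τ ✗.
  V = {[90]}: π^{-1}(V) = {90} ∉ τ ✗.
  V = {[86=89], [90]}: π^{-1}(V) = {86, 89, 90} ∉ τ ✗.
  V = {[87], [90]}: π^{-1}(V) = {87, 90} ∉ τ ✗.
  V = {[86=89], [87], [90]}: π^{-1}(V) = {86, 87, 89, 90} ∉ τ ✗.
  V = {[88], [90]}: π^{-1}(V) = {88, 90} ∉ τ ✗.
  V = {[86=89], [88], [90]}: π^{-1}(V) = {86, 88, 89, 90} ∈ τ ✓.
  V = {[87], [88], [90]}: π^{-1}(V) = {87, 88, 90} ∉ τ ✗.
  V = {[86=89], [87], [88], [90]}: π^{-1}(V) = {86, 87, 88, 89, 90} ∈ τ ✓.
Open sets in the quotient: τ_Q = {{}, {[86=89]}, {[88]}, {[86=89], [88]}, {[86=89], [88], [90]}, {[86=89], [87], [88], [90]}} (6 elements).


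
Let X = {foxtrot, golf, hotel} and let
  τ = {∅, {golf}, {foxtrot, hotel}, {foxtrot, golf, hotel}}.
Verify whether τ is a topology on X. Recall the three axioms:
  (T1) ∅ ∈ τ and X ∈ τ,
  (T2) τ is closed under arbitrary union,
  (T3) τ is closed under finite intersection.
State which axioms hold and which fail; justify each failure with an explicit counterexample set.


τ IS a topology on X.

Axiom (T1): ∅ ∈ τ? Yes; X ∈ τ? Yes.
Axiom (T2/T3): check pairwise unions and intersections of members of τ.
All pairwise intersections and unions checked — each lies in τ. Therefore τ satisfies (T1), (T2), (T3): it IS a topology on X.


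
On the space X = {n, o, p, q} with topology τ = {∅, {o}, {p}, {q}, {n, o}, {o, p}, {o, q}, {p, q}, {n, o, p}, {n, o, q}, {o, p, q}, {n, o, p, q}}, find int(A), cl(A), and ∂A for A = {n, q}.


int(A) = {q}, cl(A) = {n, q}, ∂A = {n}.

Closed sets in (X, τ) are complements of opens:
  closed(X, τ) = {∅, {n}, {p}, {q}, {n, o}, {n, p}, {n, q}, {p, q}, {n, o, p}, {n, o, q}, {n, p, q}, {n, o, p, q}}.
int(A) = ⋃ {U ∈ τ : U ⊆ A}. Opens contained in A: ∅, {q}.
Taking the union of these: int(A) = {q}.
cl(A) = ⋂ {C closed : A ⊆ C}. Closed sets containing A: {n, q}, {n, o, q}, {n, p, q}, {n, o, p, q}.
Intersecting these: cl(A) = {n, q}.
∂A = cl(A) ∖ int(A) = {n, q} ∖ {q} = {n}.


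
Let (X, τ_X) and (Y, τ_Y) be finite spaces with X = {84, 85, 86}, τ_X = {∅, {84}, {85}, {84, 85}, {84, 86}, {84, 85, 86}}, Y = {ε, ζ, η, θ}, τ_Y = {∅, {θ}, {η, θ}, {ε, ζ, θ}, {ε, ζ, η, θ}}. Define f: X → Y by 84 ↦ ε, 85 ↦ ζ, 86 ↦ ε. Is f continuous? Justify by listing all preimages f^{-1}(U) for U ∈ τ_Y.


f IS continuous.

Compute f^{-1}(U) for each U ∈ τ_Y:
  U = ∅: f^{-1}(U) = ∅ ∈ τ_X ✓.
  U = {θ}: f^{-1}(U) = ∅ ∈ τ_X ✓.
  U = {η, θ}: f^{-1}(U) = ∅ ∈ τ_X ✓.
  U = {ε, ζ, θ}: f^{-1}(U) = {84, 85, 86} ∈ τ_X ✓.
  U = {ε, ζ, η, θ}: f^{-1}(U) = {84, 85, 86} ∈ τ_X ✓.
Every preimage lies in τ_X, so f IS continuous.


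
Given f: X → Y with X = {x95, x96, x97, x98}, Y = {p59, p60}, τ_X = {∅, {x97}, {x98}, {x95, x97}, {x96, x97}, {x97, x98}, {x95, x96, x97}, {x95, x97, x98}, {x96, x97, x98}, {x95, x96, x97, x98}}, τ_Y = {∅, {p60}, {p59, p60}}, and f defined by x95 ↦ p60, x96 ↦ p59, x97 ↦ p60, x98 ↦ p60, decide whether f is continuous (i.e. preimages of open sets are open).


f IS continuous.

Compute f^{-1}(U) for each U ∈ τ_Y:
  U = ∅: f^{-1}(U) = ∅ ∈ τ_X ✓.
  U = {p60}: f^{-1}(U) = {x95, x97, x98} ∈ τ_X ✓.
  U = {p59, p60}: f^{-1}(U) = {x95, x96, x97, x98} ∈ τ_X ✓.
Every preimage lies in τ_X, so f IS continuous.


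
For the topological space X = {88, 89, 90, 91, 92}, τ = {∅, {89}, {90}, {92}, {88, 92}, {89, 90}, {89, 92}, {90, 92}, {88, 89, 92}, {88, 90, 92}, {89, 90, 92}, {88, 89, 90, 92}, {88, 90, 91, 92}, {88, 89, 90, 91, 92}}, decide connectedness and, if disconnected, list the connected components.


(X, τ) is disconnected; components = [{89}, {88, 90, 91, 92}].

Find clopen sets (U ∈ τ with X ∖ U ∈ τ):
  U = ∅, X ∖ U = {88, 89, 90, 91, 92} — both open, so U is clopen.
  U = {89}, X ∖ U = {88, 90, 91, 92} — both open, so U is clopen.
  U = {88, 90, 91, 92}, X ∖ U = {89} — both open, so U is clopen.
  U = {88, 89, 90, 91, 92}, X ∖ U = ∅ — both open, so U is clopen.
Nontrivial clopen(s) exist: e.g. {89}. So (X, τ) is disconnected.
Compute connected components by grouping points that agree on all clopens:
  component: {89}
  component: {88, 90, 91, 92}


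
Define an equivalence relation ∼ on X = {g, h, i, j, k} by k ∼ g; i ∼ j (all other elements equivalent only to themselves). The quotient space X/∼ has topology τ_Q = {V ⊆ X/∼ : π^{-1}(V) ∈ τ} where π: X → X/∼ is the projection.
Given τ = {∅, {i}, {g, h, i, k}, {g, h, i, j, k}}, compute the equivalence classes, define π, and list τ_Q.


X/∼ = {[g=k], [h], [i=j]}; |τ_Q| = 2.

Equivalence classes: [g=k], [h], [i=j].
Quotient map π: X → X/∼ sends g ↦ [g=k], h ↦ [h], i ↦ [i=j], j ↦ [i=j], k ↦ [g=k].
For each subset V ⊆ X/∼, compute π^{-1}(V) ⊆ X and check whether π^{-1}(V) ∈ τ. V is open in τ_Q iff π^{-1}(V) ∈ τ.
  V = {}: π^{-1}(V) = ∅ ∈ τ ✓.
  V = {[g=k]}: π^{-1}(V) = {g, k} ∉ τ ✗.
  V = {[h]}: π^{-1}(V) = {h} ∉ τ ✗.
  V = {[g=k], [h]}: π^{-1}(V) = {g, h, k} ∉ τ ✗.
  V = {[i=j]}: π^{-1}(V) = {i, j} ∉ τ ✗.
  V = {[g=k], [i=j]}: π^{-1}(V) = {g, i, j, k} ∉ τ ✗.
  V = {[h], [i=j]}: π^{-1}(V) = {h, i, j} ∉ τ ✗.
  V = {[g=k], [h], [i=j]}: π^{-1}(V) = {g, h, i, j, k} ∈ τ ✓.
Open sets in the quotient: τ_Q = {{}, {[g=k], [h], [i=j]}} (2 elements).


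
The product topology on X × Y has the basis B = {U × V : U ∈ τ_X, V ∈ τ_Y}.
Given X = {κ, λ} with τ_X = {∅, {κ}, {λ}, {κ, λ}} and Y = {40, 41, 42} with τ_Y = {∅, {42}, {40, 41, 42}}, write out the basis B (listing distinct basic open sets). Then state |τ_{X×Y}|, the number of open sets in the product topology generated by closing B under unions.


Basis B = {∅ × ∅, {κ} × {42}, {λ} × {42}, {κ, λ} × {42}, {κ} × {40, 41, 42}, {λ} × {40, 41, 42}, {κ, λ} × {40, 41, 42}}; |τ_{X×Y}| = 9.

Enumerate products U × V with U ∈ τ_X, V ∈ τ_Y (deduplicated):
  ∅ × ∅ = {} (∅)
  {κ} × {42} = {(κ,42)}
  {λ} × {42} = {(λ,42)}
  {κ, λ} × {42} = {(κ,42), (λ,42)}
  {κ} × {40, 41, 42} = {(κ,40), (κ,41), (κ,42)}
  {λ} × {40, 41, 42} = {(λ,40), (λ,41), (λ,42)}
  {κ, λ} × {40, 41, 42} = {(κ,40), (κ,41), (κ,42), (λ,40), (λ,41), (λ,42)}
These 7 distinct sets form the basis B.
Close under arbitrary unions to get τ_{X×Y}; counting gives |τ_{X×Y}| = 9.


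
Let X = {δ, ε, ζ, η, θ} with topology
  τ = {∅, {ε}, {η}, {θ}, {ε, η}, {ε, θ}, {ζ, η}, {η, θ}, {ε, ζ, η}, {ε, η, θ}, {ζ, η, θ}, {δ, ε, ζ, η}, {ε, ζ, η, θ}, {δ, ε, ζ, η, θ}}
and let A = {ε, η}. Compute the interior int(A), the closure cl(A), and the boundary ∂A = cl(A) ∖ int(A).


int(A) = {ε, η}, cl(A) = {δ, ε, ζ, η}, ∂A = {δ, ζ}.

Closed sets in (X, τ) are complements of opens:
  closed(X, τ) = {∅, {δ}, {θ}, {δ, ε}, {δ, ζ}, {δ, θ}, {δ, ε, ζ}, {δ, ε, θ}, {δ, ζ, η}, {δ, ζ, θ}, {δ, ε, ζ, η}, {δ, ε, ζ, θ}, {δ, ζ, η, θ}, {δ, ε, ζ, η, θ}}.
int(A) = ⋃ {U ∈ τ : U ⊆ A}. Opens contained in A: ∅, {ε}, {η}, {ε, η}.
Taking the union of these: int(A) = {ε, η}.
cl(A) = ⋂ {C closed : A ⊆ C}. Closed sets containing A: {δ, ε, ζ, η}, {δ, ε, ζ, η, θ}.
Intersecting these: cl(A) = {δ, ε, ζ, η}.
∂A = cl(A) ∖ int(A) = {δ, ε, ζ, η} ∖ {ε, η} = {δ, ζ}.


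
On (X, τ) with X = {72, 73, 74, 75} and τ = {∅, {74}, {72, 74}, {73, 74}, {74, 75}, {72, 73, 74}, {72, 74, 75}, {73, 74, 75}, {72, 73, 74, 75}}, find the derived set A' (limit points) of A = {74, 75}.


A' = {72, 73, 75}

For each x ∈ X, list the open sets U ∈ τ with x ∈ U, then check whether U ∩ (A ∖ {x}) ≠ ∅ for every such U.
  x = 72: opens ∋ x are {72, 74}, {72, 73, 74}, {72, 74, 75}, {72, 73, 74, 75}; each meets A ∖ {72}, so x IS a limit point.
  x = 73: opens ∋ x are {73, 74}, {72, 73, 74}, {73, 74, 75}, {72, 73, 74, 75}; each meets A ∖ {73}, so x IS a limit point.
  x = 74: open {74} ∋ x has {74} ∩ (A ∖ {74}) = ∅, so x is NOT a limit point.
  x = 75: opens ∋ x are {74, 75}, {72, 74, 75}, {73, 74, 75}, {72, 73, 74, 75}; each meets A ∖ {75}, so x IS a limit point.
Collecting: A' = {72, 73, 75}.


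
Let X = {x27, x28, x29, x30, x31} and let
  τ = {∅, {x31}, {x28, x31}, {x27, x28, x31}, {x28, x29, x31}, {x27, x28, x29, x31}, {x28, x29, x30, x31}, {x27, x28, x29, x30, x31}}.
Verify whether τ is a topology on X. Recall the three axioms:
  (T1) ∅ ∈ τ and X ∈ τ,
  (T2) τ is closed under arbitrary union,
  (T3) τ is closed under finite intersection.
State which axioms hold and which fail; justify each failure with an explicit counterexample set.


τ IS a topology on X.

Axiom (T1): ∅ ∈ τ? Yes; X ∈ τ? Yes.
Axiom (T2/T3): check pairwise unions and intersections of members of τ.
All pairwise intersections and unions checked — each lies in τ. Therefore τ satisfies (T1), (T2), (T3): it IS a topology on X.


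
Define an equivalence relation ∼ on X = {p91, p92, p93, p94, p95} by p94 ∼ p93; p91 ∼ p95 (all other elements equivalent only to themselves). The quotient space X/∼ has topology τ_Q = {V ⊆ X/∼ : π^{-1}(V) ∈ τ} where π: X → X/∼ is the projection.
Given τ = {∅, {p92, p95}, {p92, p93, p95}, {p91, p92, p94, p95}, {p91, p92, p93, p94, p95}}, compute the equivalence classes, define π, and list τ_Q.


X/∼ = {[p91=p95], [p92], [p93=p94]}; |τ_Q| = 2.

Equivalence classes: [p91=p95], [p92], [p93=p94].
Quotient map π: X → X/∼ sends p91 ↦ [p91=p95], p92 ↦ [p92], p93 ↦ [p93=p94], p94 ↦ [p93=p94], p95 ↦ [p91=p95].
For each subset V ⊆ X/∼, compute π^{-1}(V) ⊆ X and check whether π^{-1}(V) ∈ τ. V is open in τ_Q iff π^{-1}(V) ∈ τ.
  V = {}: π^{-1}(V) = ∅ ∈ τ ✓.
  V = {[p91=p95]}: π^{-1}(V) = {p91, p95} ∉ τ ✗.
  V = {[p92]}: π^{-1}(V) = {p92} ∉ τ ✗.
  V = {[p91=p95], [p92]}: π^{-1}(V) = {p91, p92, p95} ∉ τ ✗.
  V = {[p93=p94]}: π^{-1}(V) = {p93, p94} ∉ τ ✗.
  V = {[p91=p95], [p93=p94]}: π^{-1}(V) = {p91, p93, p94, p95} ∉ τ ✗.
  V = {[p92], [p93=p94]}: π^{-1}(V) = {p92, p93, p94} ∉ τ ✗.
  V = {[p91=p95], [p92], [p93=p94]}: π^{-1}(V) = {p91, p92, p93, p94, p95} ∈ τ ✓.
Open sets in the quotient: τ_Q = {{}, {[p91=p95], [p92], [p93=p94]}} (2 elements).


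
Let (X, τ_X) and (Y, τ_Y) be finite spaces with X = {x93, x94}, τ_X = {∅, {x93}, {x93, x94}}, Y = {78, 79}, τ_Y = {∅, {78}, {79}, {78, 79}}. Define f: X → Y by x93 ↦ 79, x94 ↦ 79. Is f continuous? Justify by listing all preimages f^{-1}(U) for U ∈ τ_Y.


f IS continuous.

Compute f^{-1}(U) for each U ∈ τ_Y:
  U = ∅: f^{-1}(U) = ∅ ∈ τ_X ✓.
  U = {78}: f^{-1}(U) = ∅ ∈ τ_X ✓.
  U = {79}: f^{-1}(U) = {x93, x94} ∈ τ_X ✓.
  U = {78, 79}: f^{-1}(U) = {x93, x94} ∈ τ_X ✓.
Every preimage lies in τ_X, so f IS continuous.


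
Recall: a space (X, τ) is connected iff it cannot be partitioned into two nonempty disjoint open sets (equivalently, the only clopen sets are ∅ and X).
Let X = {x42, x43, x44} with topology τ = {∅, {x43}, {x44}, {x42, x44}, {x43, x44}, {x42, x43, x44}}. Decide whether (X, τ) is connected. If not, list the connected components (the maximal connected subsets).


(X, τ) is disconnected; components = [{x43}, {x42, x44}].

Find clopen sets (U ∈ τ with X ∖ U ∈ τ):
  U = ∅, X ∖ U = {x42, x43, x44} — both open, so U is clopen.
  U = {x43}, X ∖ U = {x42, x44} — both open, so U is clopen.
  U = {x42, x44}, X ∖ U = {x43} — both open, so U is clopen.
  U = {x42, x43, x44}, X ∖ U = ∅ — both open, so U is clopen.
Nontrivial clopen(s) exist: e.g. {x42, x44}. So (X, τ) is disconnected.
Compute connected components by grouping points that agree on all clopens:
  component: {x43}
  component: {x42, x44}


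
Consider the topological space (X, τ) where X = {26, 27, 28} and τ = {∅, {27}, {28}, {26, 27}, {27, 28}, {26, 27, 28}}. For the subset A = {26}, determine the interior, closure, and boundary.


int(A) = ∅, cl(A) = {26}, ∂A = {26}.

Closed sets in (X, τ) are complements of opens:
  closed(X, τ) = {∅, {26}, {28}, {26, 27}, {26, 28}, {26, 27, 28}}.
int(A) = ⋃ {U ∈ τ : U ⊆ A}. Opens contained in A: ∅.
Taking the union of these: int(A) = ∅.
cl(A) = ⋂ {C closed : A ⊆ C}. Closed sets containing A: {26}, {26, 27}, {26, 28}, {26, 27, 28}.
Intersecting these: cl(A) = {26}.
∂A = cl(A) ∖ int(A) = {26} ∖ ∅ = {26}.


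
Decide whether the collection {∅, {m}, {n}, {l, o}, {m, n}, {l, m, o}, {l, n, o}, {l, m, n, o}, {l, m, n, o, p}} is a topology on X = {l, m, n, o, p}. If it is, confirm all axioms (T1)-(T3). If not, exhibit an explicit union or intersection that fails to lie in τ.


τ IS a topology on X.

Axiom (T1): ∅ ∈ τ? Yes; X ∈ τ? Yes.
Axiom (T2/T3): check pairwise unions and intersections of members of τ.
All pairwise intersections and unions checked — each lies in τ. Therefore τ satisfies (T1), (T2), (T3): it IS a topology on X.


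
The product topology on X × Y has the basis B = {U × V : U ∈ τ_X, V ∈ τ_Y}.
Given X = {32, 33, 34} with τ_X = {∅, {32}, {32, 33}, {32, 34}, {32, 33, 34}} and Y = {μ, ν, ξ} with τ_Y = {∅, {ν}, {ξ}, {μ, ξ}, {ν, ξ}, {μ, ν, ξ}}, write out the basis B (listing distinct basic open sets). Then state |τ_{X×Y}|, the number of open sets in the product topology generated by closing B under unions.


Basis B = {∅ × ∅, {32} × {ν}, {32} × {ξ}, {32} × {μ, ξ}, {32} × {ν, ξ}, {32, 33} × {ν}, {32, 34} × {ν}, {32, 33} × {ξ}, {32, 34} × {ξ}, {32} × {μ, ν, ξ}, {32, 33, 34} × {ν}, {32, 33, 34} × {ξ}, {32, 33} × {μ, ξ}, {32, 34} × {μ, ξ}, {32, 33} × {ν, ξ}, {32, 34} × {ν, ξ}, {32, 33} × {μ, ν, ξ}, {32, 34} × {μ, ν, ξ}, {32, 33, 34} × {μ, ξ}, {32, 33, 34} × {ν, ξ}, {32, 33, 34} × {μ, ν, ξ}}; |τ_{X×Y}| = 70.

Enumerate products U × V with U ∈ τ_X, V ∈ τ_Y (deduplicated):
  ∅ × ∅ = {} (∅)
  {32} × {ν} = {(32,ν)}
  {32} × {ξ} = {(32,ξ)}
  {32} × {μ, ξ} = {(32,μ), (32,ξ)}
  {32} × {ν, ξ} = {(32,ν), (32,ξ)}
  {32, 33} × {ν} = {(32,ν), (33,ν)}
  {32, 34} × {ν} = {(32,ν), (34,ν)}
  {32, 33} × {ξ} = {(32,ξ), (33,ξ)}
  {32, 34} × {ξ} = {(32,ξ), (34,ξ)}
  {32} × {μ, ν, ξ} = {(32,μ), (32,ν), (32,ξ)}
  {32, 33, 34} × {ν} = {(32,ν), (33,ν), (34,ν)}
  {32, 33, 34} × {ξ} = {(32,ξ), (33,ξ), (34,ξ)}
  {32, 33} × {μ, ξ} = {(32,μ), (32,ξ), (33,μ), (33,ξ)}
  {32, 34} × {μ, ξ} = {(32,μ), (32,ξ), (34,μ), (34,ξ)}
  {32, 33} × {ν, ξ} = {(32,ν), (32,ξ), (33,ν), (33,ξ)}
  {32, 34} × {ν, ξ} = {(32,ν), (32,ξ), (34,ν), (34,ξ)}
  {32, 33} × {μ, ν, ξ} = {(32,μ), (32,ν), (32,ξ), (33,μ), (33,ν), (33,ξ)}
  {32, 34} × {μ, ν, ξ} = {(32,μ), (32,ν), (32,ξ), (34,μ), (34,ν), (34,ξ)}
  {32, 33, 34} × {μ, ξ} = {(32,μ), (32,ξ), (33,μ), (33,ξ), (34,μ), (34,ξ)}
  {32, 33, 34} × {ν, ξ} = {(32,ν), (32,ξ), (33,ν), (33,ξ), (34,ν), (34,ξ)}
  {32, 33, 34} × {μ, ν, ξ} = {(32,μ), (32,ν), (32,ξ), (33,μ), (33,ν), (33,ξ), (34,μ), (34,ν), (34,ξ)}
These 21 distinct sets form the basis B.
Close under arbitrary unions to get τ_{X×Y}; counting gives |τ_{X×Y}| = 70.


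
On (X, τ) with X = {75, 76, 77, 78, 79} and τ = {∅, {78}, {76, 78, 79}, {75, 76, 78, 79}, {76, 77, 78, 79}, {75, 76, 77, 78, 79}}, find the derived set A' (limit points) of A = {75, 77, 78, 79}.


A' = {75, 76, 77, 79}

For each x ∈ X, list the open sets U ∈ τ with x ∈ U, then check whether U ∩ (A ∖ {x}) ≠ ∅ for every such U.
  x = 75: opens ∋ x are {75, 76, 78, 79}, {75, 76, 77, 78, 79}; each meets A ∖ {75}, so x IS a limit point.
  x = 76: opens ∋ x are {76, 78, 79}, {75, 76, 78, 79}, {76, 77, 78, 79}, {75, 76, 77, 78, 79}; each meets A ∖ {76}, so x IS a limit point.
  x = 77: opens ∋ x are {76, 77, 78, 79}, {75, 76, 77, 78, 79}; each meets A ∖ {77}, so x IS a limit point.
  x = 78: open {78} ∋ x has {78} ∩ (A ∖ {78}) = ∅, so x is NOT a limit point.
  x = 79: opens ∋ x are {76, 78, 79}, {75, 76, 78, 79}, {76, 77, 78, 79}, {75, 76, 77, 78, 79}; each meets A ∖ {79}, so x IS a limit point.
Collecting: A' = {75, 76, 77, 79}.


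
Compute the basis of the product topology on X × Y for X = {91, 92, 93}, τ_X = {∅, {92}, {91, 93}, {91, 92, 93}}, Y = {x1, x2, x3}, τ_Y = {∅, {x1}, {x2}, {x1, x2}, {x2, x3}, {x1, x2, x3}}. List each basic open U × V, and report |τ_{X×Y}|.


Basis B = {∅ × ∅, {92} × {x1}, {92} × {x2}, {91, 93} × {x1}, {91, 93} × {x2}, {92} × {x1, x2}, {92} × {x2, x3}, {91, 92, 93} × {x1}, {91, 92, 93} × {x2}, {92} × {x1, x2, x3}, {91, 93} × {x1, x2}, {91, 93} × {x2, x3}, {91, 93} × {x1, x2, x3}, {91, 92, 93} × {x1, x2}, {91, 92, 93} × {x2, x3}, {91, 92, 93} × {x1, x2, x3}}; |τ_{X×Y}| = 36.

Enumerate products U × V with U ∈ τ_X, V ∈ τ_Y (deduplicated):
  ∅ × ∅ = {} (∅)
  {92} × {x1} = {(92,x1)}
  {92} × {x2} = {(92,x2)}
  {91, 93} × {x1} = {(91,x1), (93,x1)}
  {91, 93} × {x2} = {(91,x2), (93,x2)}
  {92} × {x1, x2} = {(92,x1), (92,x2)}
  {92} × {x2, x3} = {(92,x2), (92,x3)}
  {91, 92, 93} × {x1} = {(91,x1), (92,x1), (93,x1)}
  {91, 92, 93} × {x2} = {(91,x2), (92,x2), (93,x2)}
  {92} × {x1, x2, x3} = {(92,x1), (92,x2), (92,x3)}
  {91, 93} × {x1, x2} = {(91,x1), (91,x2), (93,x1), (93,x2)}
  {91, 93} × {x2, x3} = {(91,x2), (91,x3), (93,x2), (93,x3)}
  {91, 93} × {x1, x2, x3} = {(91,x1), (91,x2), (91,x3), (93,x1), (93,x2), (93,x3)}
  {91, 92, 93} × {x1, x2} = {(91,x1), (91,x2), (92,x1), (92,x2), (93,x1), (93,x2)}
  {91, 92, 93} × {x2, x3} = {(91,x2), (91,x3), (92,x2), (92,x3), (93,x2), (93,x3)}
  {91, 92, 93} × {x1, x2, x3} = {(91,x1), (91,x2), (91,x3), (92,x1), (92,x2), (92,x3), (93,x1), (93,x2), (93,x3)}
These 16 distinct sets form the basis B.
Close under arbitrary unions to get τ_{X×Y}; counting gives |τ_{X×Y}| = 36.


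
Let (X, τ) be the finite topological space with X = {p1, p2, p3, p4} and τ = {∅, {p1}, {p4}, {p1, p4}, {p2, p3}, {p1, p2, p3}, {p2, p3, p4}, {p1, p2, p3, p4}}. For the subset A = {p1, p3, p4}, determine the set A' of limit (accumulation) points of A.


A' = {p2}

For each x ∈ X, list the open sets U ∈ τ with x ∈ U, then check whether U ∩ (A ∖ {x}) ≠ ∅ for every such U.
  x = p1: open {p1} ∋ x has {p1} ∩ (A ∖ {p1}) = ∅, so x is NOT a limit point.
  x = p2: opens ∋ x are {p2, p3}, {p1, p2, p3}, {p2, p3, p4}, {p1, p2, p3, p4}; each meets A ∖ {p2}, so x IS a limit point.
  x = p3: open {p2, p3} ∋ x has {p2, p3} ∩ (A ∖ {p3}) = ∅, so x is NOT a limit point.
  x = p4: open {p4} ∋ x has {p4} ∩ (A ∖ {p4}) = ∅, so x is NOT a limit point.
Collecting: A' = {p2}.


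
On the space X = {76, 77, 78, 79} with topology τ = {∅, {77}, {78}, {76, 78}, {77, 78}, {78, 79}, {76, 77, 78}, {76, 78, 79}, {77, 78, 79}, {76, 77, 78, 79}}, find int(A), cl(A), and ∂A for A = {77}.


int(A) = {77}, cl(A) = {77}, ∂A = ∅.

Closed sets in (X, τ) are complements of opens:
  closed(X, τ) = {∅, {76}, {77}, {79}, {76, 77}, {76, 79}, {77, 79}, {76, 77, 79}, {76, 78, 79}, {76, 77, 78, 79}}.
int(A) = ⋃ {U ∈ τ : U ⊆ A}. Opens contained in A: ∅, {77}.
Taking the union of these: int(A) = {77}.
cl(A) = ⋂ {C closed : A ⊆ C}. Closed sets containing A: {77}, {76, 77}, {77, 79}, {76, 77, 79}, {76, 77, 78, 79}.
Intersecting these: cl(A) = {77}.
∂A = cl(A) ∖ int(A) = {77} ∖ {77} = ∅.


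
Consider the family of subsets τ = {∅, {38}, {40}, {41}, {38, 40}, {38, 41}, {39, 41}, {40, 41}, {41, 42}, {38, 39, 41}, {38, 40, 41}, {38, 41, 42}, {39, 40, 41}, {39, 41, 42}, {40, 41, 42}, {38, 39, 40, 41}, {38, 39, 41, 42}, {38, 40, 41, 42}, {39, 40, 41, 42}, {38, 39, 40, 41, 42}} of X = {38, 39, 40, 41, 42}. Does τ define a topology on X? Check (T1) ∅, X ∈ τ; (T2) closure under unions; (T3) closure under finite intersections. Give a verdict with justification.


τ IS a topology on X.

Axiom (T1): ∅ ∈ τ? Yes; X ∈ τ? Yes.
Axiom (T2/T3): check pairwise unions and intersections of members of τ.
All pairwise intersections and unions checked — each lies in τ. Therefore τ satisfies (T1), (T2), (T3): it IS a topology on X.


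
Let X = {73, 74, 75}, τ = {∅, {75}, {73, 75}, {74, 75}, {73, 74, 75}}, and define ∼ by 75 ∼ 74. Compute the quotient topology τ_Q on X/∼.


X/∼ = {[73], [74=75]}; |τ_Q| = 3.

Equivalence classes: [73], [74=75].
Quotient map π: X → X/∼ sends 73 ↦ [73], 74 ↦ [74=75], 75 ↦ [74=75].
For each subset V ⊆ X/∼, compute π^{-1}(V) ⊆ X and check whether π^{-1}(V) ∈ τ. V is open in τ_Q iff π^{-1}(V) ∈ τ.
  V = {}: π^{-1}(V) = ∅ ∈ τ ✓.
  V = {[73]}: π^{-1}(V) = {73} ∉ τ ✗.
  V = {[74=75]}: π^{-1}(V) = {74, 75} ∈ τ ✓.
  V = {[73], [74=75]}: π^{-1}(V) = {73, 74, 75} ∈ τ ✓.
Open sets in the quotient: τ_Q = {{}, {[74=75]}, {[73], [74=75]}} (3 elements).


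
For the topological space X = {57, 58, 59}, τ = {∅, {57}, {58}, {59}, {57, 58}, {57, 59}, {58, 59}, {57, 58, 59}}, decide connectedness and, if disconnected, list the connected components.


(X, τ) is disconnected; components = [{57}, {58}, {59}].

Find clopen sets (U ∈ τ with X ∖ U ∈ τ):
  U = ∅, X ∖ U = {57, 58, 59} — both open, so U is clopen.
  U = {57}, X ∖ U = {58, 59} — both open, so U is clopen.
  U = {58}, X ∖ U = {57, 59} — both open, so U is clopen.
  U = {59}, X ∖ U = {57, 58} — both open, so U is clopen.
  U = {57, 58}, X ∖ U = {59} — both open, so U is clopen.
  U = {57, 59}, X ∖ U = {58} — both open, so U is clopen.
  U = {58, 59}, X ∖ U = {57} — both open, so U is clopen.
  U = {57, 58, 59}, X ∖ U = ∅ — both open, so U is clopen.
Nontrivial clopen(s) exist: e.g. {57}. So (X, τ) is disconnected.
Compute connected components by grouping points that agree on all clopens:
  component: {57}
  component: {58}
  component: {59}


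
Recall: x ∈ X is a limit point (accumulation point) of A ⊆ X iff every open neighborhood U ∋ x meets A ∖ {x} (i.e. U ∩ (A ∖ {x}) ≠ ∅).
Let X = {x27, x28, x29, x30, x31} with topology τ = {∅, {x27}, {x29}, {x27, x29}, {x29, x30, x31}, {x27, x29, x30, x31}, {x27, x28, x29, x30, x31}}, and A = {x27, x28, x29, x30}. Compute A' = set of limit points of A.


A' = {x28, x30, x31}

For each x ∈ X, list the open sets U ∈ τ with x ∈ U, then check whether U ∩ (A ∖ {x}) ≠ ∅ for every such U.
  x = x27: open {x27} ∋ x has {x27} ∩ (A ∖ {x27}) = ∅, so x is NOT a limit point.
  x = x28: opens ∋ x are {x27, x28, x29, x30, x31}; each meets A ∖ {x28}, so x IS a limit point.
  x = x29: open {x29} ∋ x has {x29} ∩ (A ∖ {x29}) = ∅, so x is NOT a limit point.
  x = x30: opens ∋ x are {x29, x30, x31}, {x27, x29, x30, x31}, {x27, x28, x29, x30, x31}; each meets A ∖ {x30}, so x IS a limit point.
  x = x31: opens ∋ x are {x29, x30, x31}, {x27, x29, x30, x31}, {x27, x28, x29, x30, x31}; each meets A ∖ {x31}, so x IS a limit point.
Collecting: A' = {x28, x30, x31}.


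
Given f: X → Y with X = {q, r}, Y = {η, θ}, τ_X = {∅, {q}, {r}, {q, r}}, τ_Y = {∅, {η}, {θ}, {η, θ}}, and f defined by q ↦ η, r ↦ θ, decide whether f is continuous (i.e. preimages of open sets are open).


f IS continuous.

Compute f^{-1}(U) for each U ∈ τ_Y:
  U = ∅: f^{-1}(U) = ∅ ∈ τ_X ✓.
  U = {η}: f^{-1}(U) = {q} ∈ τ_X ✓.
  U = {θ}: f^{-1}(U) = {r} ∈ τ_X ✓.
  U = {η, θ}: f^{-1}(U) = {q, r} ∈ τ_X ✓.
Every preimage lies in τ_X, so f IS continuous.


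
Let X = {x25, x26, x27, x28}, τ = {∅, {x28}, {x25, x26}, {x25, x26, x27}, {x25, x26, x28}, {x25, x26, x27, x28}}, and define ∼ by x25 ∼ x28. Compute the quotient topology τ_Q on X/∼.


X/∼ = {[x25=x28], [x26], [x27]}; |τ_Q| = 3.

Equivalence classes: [x25=x28], [x26], [x27].
Quotient map π: X → X/∼ sends x25 ↦ [x25=x28], x26 ↦ [x26], x27 ↦ [x27], x28 ↦ [x25=x28].
For each subset V ⊆ X/∼, compute π^{-1}(V) ⊆ X and check whether π^{-1}(V) ∈ τ. V is open in τ_Q iff π^{-1}(V) ∈ τ.
  V = {}: π^{-1}(V) = ∅ ∈ τ ✓.
  V = {[x25=x28]}: π^{-1}(V) = {x25, x28} ∉ τ ✗.
  V = {[x26]}: π^{-1}(V) = {x26} ∉ τ ✗.
  V = {[x25=x28], [x26]}: π^{-1}(V) = {x25, x26, x28} ∈ τ ✓.
  V = {[x27]}: π^{-1}(V) = {x27} ∉ τ ✗.
  V = {[x25=x28], [x27]}: π^{-1}(V) = {x25, x27, x28} ∉ τ ✗.
  V = {[x26], [x27]}: π^{-1}(V) = {x26, x27} ∉ τ ✗.
  V = {[x25=x28], [x26], [x27]}: π^{-1}(V) = {x25, x26, x27, x28} ∈ τ ✓.
Open sets in the quotient: τ_Q = {{}, {[x25=x28], [x26]}, {[x25=x28], [x26], [x27]}} (3 elements).


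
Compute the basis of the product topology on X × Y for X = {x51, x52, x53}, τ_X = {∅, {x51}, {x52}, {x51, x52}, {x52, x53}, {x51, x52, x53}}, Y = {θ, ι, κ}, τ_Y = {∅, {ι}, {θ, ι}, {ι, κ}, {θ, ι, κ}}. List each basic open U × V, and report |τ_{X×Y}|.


Basis B = {∅ × ∅, {x51} × {ι}, {x52} × {ι}, {x51} × {θ, ι}, {x51} × {ι, κ}, {x51, x52} × {ι}, {x52} × {θ, ι}, {x52} × {ι, κ}, {x52, x53} × {ι}, {x51} × {θ, ι, κ}, {x51, x52, x53} × {ι}, {x52} × {θ, ι, κ}, {x51, x52} × {θ, ι}, {x51, x52} × {ι, κ}, {x52, x53} × {θ, ι}, {x52, x53} × {ι, κ}, {x51, x52} × {θ, ι, κ}, {x51, x52, x53} × {θ, ι}, {x51, x52, x53} × {ι, κ}, {x52, x53} × {θ, ι, κ}, {x51, x52, x53} × {θ, ι, κ}}; |τ_{X×Y}| = 70.

Enumerate products U × V with U ∈ τ_X, V ∈ τ_Y (deduplicated):
  ∅ × ∅ = {} (∅)
  {x51} × {ι} = {(x51,ι)}
  {x52} × {ι} = {(x52,ι)}
  {x51} × {θ, ι} = {(x51,θ), (x51,ι)}
  {x51} × {ι, κ} = {(x51,ι), (x51,κ)}
  {x51, x52} × {ι} = {(x51,ι), (x52,ι)}
  {x52} × {θ, ι} = {(x52,θ), (x52,ι)}
  {x52} × {ι, κ} = {(x52,ι), (x52,κ)}
  {x52, x53} × {ι} = {(x52,ι), (x53,ι)}
  {x51} × {θ, ι, κ} = {(x51,θ), (x51,ι), (x51,κ)}
  {x51, x52, x53} × {ι} = {(x51,ι), (x52,ι), (x53,ι)}
  {x52} × {θ, ι, κ} = {(x52,θ), (x52,ι), (x52,κ)}
  {x51, x52} × {θ, ι} = {(x51,θ), (x51,ι), (x52,θ), (x52,ι)}
  {x51, x52} × {ι, κ} = {(x51,ι), (x51,κ), (x52,ι), (x52,κ)}
  {x52, x53} × {θ, ι} = {(x52,θ), (x52,ι), (x53,θ), (x53,ι)}
  {x52, x53} × {ι, κ} = {(x52,ι), (x52,κ), (x53,ι), (x53,κ)}
  {x51, x52} × {θ, ι, κ} = {(x51,θ), (x51,ι), (x51,κ), (x52,θ), (x52,ι), (x52,κ)}
  {x51, x52, x53} × {θ, ι} = {(x51,θ), (x51,ι), (x52,θ), (x52,ι), (x53,θ), (x53,ι)}
  {x51, x52, x53} × {ι, κ} = {(x51,ι), (x51,κ), (x52,ι), (x52,κ), (x53,ι), (x53,κ)}
  {x52, x53} × {θ, ι, κ} = {(x52,θ), (x52,ι), (x52,κ), (x53,θ), (x53,ι), (x53,κ)}
  {x51, x52, x53} × {θ, ι, κ} = {(x51,θ), (x51,ι), (x51,κ), (x52,θ), (x52,ι), (x52,κ), (x53,θ), (x53,ι), (x53,κ)}
These 21 distinct sets form the basis B.
Close under arbitrary unions to get τ_{X×Y}; counting gives |τ_{X×Y}| = 70.


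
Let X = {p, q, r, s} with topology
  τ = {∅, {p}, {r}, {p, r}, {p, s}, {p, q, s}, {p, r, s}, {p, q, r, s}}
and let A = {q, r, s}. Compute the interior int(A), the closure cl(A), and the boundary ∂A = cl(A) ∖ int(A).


int(A) = {r}, cl(A) = {q, r, s}, ∂A = {q, s}.

Closed sets in (X, τ) are complements of opens:
  closed(X, τ) = {∅, {q}, {r}, {q, r}, {q, s}, {p, q, s}, {q, r, s}, {p, q, r, s}}.
int(A) = ⋃ {U ∈ τ : U ⊆ A}. Opens contained in A: ∅, {r}.
Taking the union of these: int(A) = {r}.
cl(A) = ⋂ {C closed : A ⊆ C}. Closed sets containing A: {q, r, s}, {p, q, r, s}.
Intersecting these: cl(A) = {q, r, s}.
∂A = cl(A) ∖ int(A) = {q, r, s} ∖ {r} = {q, s}.


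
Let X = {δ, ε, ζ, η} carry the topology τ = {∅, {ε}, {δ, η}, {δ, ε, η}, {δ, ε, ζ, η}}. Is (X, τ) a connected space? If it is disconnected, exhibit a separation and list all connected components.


(X, τ) is connected.

Find clopen sets (U ∈ τ with X ∖ U ∈ τ):
  U = ∅, X ∖ U = {δ, ε, ζ, η} — both open, so U is clopen.
  U = {δ, ε, ζ, η}, X ∖ U = ∅ — both open, so U is clopen.
Only trivial clopens (∅ and X) exist, so (X, τ) is connected.
Compute connected components by grouping points that agree on all clopens:
  component: {δ, ε, ζ, η}


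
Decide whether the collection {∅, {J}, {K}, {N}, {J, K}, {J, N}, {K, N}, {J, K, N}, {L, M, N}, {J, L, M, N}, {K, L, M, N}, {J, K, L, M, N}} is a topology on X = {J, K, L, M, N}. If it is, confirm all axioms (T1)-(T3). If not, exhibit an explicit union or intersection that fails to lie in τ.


τ IS a topology on X.

Axiom (T1): ∅ ∈ τ? Yes; X ∈ τ? Yes.
Axiom (T2/T3): check pairwise unions and intersections of members of τ.
All pairwise intersections and unions checked — each lies in τ. Therefore τ satisfies (T1), (T2), (T3): it IS a topology on X.


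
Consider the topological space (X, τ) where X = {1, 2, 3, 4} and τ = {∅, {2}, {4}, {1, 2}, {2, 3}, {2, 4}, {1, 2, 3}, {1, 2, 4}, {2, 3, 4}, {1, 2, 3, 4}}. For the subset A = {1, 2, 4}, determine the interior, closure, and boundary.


int(A) = {1, 2, 4}, cl(A) = {1, 2, 3, 4}, ∂A = {3}.

Closed sets in (X, τ) are complements of opens:
  closed(X, τ) = {∅, {1}, {3}, {4}, {1, 3}, {1, 4}, {3, 4}, {1, 2, 3}, {1, 3, 4}, {1, 2, 3, 4}}.
int(A) = ⋃ {U ∈ τ : U ⊆ A}. Opens contained in A: ∅, {2}, {4}, {1, 2}, {2, 4}, {1, 2, 4}.
Taking the union of these: int(A) = {1, 2, 4}.
cl(A) = ⋂ {C closed : A ⊆ C}. Closed sets containing A: {1, 2, 3, 4}.
Intersecting these: cl(A) = {1, 2, 3, 4}.
∂A = cl(A) ∖ int(A) = {1, 2, 3, 4} ∖ {1, 2, 4} = {3}.


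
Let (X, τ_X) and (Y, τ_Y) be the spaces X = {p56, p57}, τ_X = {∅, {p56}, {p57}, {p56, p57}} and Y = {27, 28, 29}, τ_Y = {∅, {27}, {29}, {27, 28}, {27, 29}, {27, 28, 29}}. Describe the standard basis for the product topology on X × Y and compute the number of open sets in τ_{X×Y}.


Basis B = {∅ × ∅, {p56} × {27}, {p56} × {29}, {p57} × {27}, {p57} × {29}, {p56} × {27, 28}, {p56} × {27, 29}, {p56, p57} × {27}, {p56, p57} × {29}, {p57} × {27, 28}, {p57} × {27, 29}, {p56} × {27, 28, 29}, {p57} × {27, 28, 29}, {p56, p57} × {27, 28}, {p56, p57} × {27, 29}, {p56, p57} × {27, 28, 29}}; |τ_{X×Y}| = 36.

Enumerate products U × V with U ∈ τ_X, V ∈ τ_Y (deduplicated):
  ∅ × ∅ = {} (∅)
  {p56} × {27} = {(p56,27)}
  {p56} × {29} = {(p56,29)}
  {p57} × {27} = {(p57,27)}
  {p57} × {29} = {(p57,29)}
  {p56} × {27, 28} = {(p56,27), (p56,28)}
  {p56} × {27, 29} = {(p56,27), (p56,29)}
  {p56, p57} × {27} = {(p56,27), (p57,27)}
  {p56, p57} × {29} = {(p56,29), (p57,29)}
  {p57} × {27, 28} = {(p57,27), (p57,28)}
  {p57} × {27, 29} = {(p57,27), (p57,29)}
  {p56} × {27, 28, 29} = {(p56,27), (p56,28), (p56,29)}
  {p57} × {27, 28, 29} = {(p57,27), (p57,28), (p57,29)}
  {p56, p57} × {27, 28} = {(p56,27), (p56,28), (p57,27), (p57,28)}
  {p56, p57} × {27, 29} = {(p56,27), (p56,29), (p57,27), (p57,29)}
  {p56, p57} × {27, 28, 29} = {(p56,27), (p56,28), (p56,29), (p57,27), (p57,28), (p57,29)}
These 16 distinct sets form the basis B.
Close under arbitrary unions to get τ_{X×Y}; counting gives |τ_{X×Y}| = 36.


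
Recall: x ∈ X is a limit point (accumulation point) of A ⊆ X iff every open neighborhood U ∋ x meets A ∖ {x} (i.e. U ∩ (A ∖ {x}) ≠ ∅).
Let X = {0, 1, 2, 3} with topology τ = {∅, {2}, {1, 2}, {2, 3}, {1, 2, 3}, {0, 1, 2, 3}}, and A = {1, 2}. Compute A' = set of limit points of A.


A' = {0, 1, 3}

For each x ∈ X, list the open sets U ∈ τ with x ∈ U, then check whether U ∩ (A ∖ {x}) ≠ ∅ for every such U.
  x = 0: opens ∋ x are {0, 1, 2, 3}; each meets A ∖ {0}, so x IS a limit point.
  x = 1: opens ∋ x are {1, 2}, {1, 2, 3}, {0, 1, 2, 3}; each meets A ∖ {1}, so x IS a limit point.
  x = 2: open {2} ∋ x has {2} ∩ (A ∖ {2}) = ∅, so x is NOT a limit point.
  x = 3: opens ∋ x are {2, 3}, {1, 2, 3}, {0, 1, 2, 3}; each meets A ∖ {3}, so x IS a limit point.
Collecting: A' = {0, 1, 3}.


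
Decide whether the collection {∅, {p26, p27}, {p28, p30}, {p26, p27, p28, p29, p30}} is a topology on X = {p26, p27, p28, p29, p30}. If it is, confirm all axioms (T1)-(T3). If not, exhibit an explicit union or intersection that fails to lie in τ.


τ is NOT a topology on X.

Axiom (T1): ∅ ∈ τ? Yes; X ∈ τ? Yes.
Axiom (T2/T3): check pairwise unions and intersections of members of τ.
Counterexample for (T2): {p26, p27} ∪ {p28, p30} = {p26, p27, p28, p30} ∉ τ. Therefore τ is NOT a topology.


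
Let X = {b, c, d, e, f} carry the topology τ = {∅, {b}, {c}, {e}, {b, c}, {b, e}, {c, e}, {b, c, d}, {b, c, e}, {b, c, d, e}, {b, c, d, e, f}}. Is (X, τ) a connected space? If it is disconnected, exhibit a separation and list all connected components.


(X, τ) is connected.

Find clopen sets (U ∈ τ with X ∖ U ∈ τ):
  U = ∅, X ∖ U = {b, c, d, e, f} — both open, so U is clopen.
  U = {b, c, d, e, f}, X ∖ U = ∅ — both open, so U is clopen.
Only trivial clopens (∅ and X) exist, so (X, τ) is connected.
Compute connected components by grouping points that agree on all clopens:
  component: {b, c, d, e, f}
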